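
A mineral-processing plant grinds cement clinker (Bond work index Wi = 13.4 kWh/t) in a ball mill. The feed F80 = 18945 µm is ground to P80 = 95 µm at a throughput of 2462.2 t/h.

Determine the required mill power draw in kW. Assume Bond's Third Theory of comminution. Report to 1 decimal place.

P = 31453.5 kW

W = 10 Wi / √P80 − 10 Wi / √F80
W = 10·13.4·(1/√95 − 1/√18945) = 10·13.4·(0.095333) = 12.7746 kWh/t
P_mill = W·ṁ = 12.7746·2462.2 = 31453.5 kW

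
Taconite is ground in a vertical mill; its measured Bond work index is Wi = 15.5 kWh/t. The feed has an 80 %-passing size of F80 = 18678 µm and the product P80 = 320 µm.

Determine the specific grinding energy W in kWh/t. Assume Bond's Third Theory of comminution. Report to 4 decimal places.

W = 7.5306 kWh/t

Bond: W = 10·Wi·(1/√P80 − 1/√F80)
1/√320 = 0.055902;  1/√18678 = 0.007317
W = 10·15.5·(0.055902 − 0.007317) = 7.5306 kWh/t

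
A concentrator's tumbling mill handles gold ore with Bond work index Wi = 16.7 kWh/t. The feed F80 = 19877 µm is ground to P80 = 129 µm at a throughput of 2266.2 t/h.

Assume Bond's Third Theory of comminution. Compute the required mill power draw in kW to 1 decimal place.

Bond: W = 10·Wi·(1/√P80 − 1/√F80)
W = 10·16.7·(1/√129 − 1/√19877) = 10·16.7·(0.080952) = 13.5190 kWh/t
P_mill = W·ṁ = 13.5190·2266.2 = 30636.8 kW

P = 30636.8 kW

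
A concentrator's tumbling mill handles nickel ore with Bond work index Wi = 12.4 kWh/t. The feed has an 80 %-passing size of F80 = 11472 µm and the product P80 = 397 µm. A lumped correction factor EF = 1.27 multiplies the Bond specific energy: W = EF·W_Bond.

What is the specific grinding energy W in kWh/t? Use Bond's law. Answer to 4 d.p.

Bond: W = 10·Wi·(1/√P80 − 1/√F80)
1/√397 = 0.050189;  1/√11472 = 0.009336
W = 10·12.4·(0.050189 − 0.009336) = 5.0657 kWh/t
With EF = 1.27: W = 5.0657·1.27 = 6.4334 kWh/t

W = 6.4334 kWh/t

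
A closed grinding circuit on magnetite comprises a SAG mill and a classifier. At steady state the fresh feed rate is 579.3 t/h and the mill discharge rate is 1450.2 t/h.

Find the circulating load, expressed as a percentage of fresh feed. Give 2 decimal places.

Discharge = new feed + return, hence
R = M − F = 1450.2 − 579.3 = 870.9 t/h
CL = 100·R/F = 100·870.9/579.3 = 150.34 %

CL = 150.34 %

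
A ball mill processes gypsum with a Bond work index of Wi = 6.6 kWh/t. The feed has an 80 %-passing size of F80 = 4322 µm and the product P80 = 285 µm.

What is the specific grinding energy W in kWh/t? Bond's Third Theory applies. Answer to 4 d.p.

W = 2.9056 kWh/t

W = 10·Wi·(P80^(-½) − F80^(-½))
1/√285 = 0.059235;  1/√4322 = 0.015211
W = 10·6.6·(0.059235 − 0.015211) = 2.9056 kWh/t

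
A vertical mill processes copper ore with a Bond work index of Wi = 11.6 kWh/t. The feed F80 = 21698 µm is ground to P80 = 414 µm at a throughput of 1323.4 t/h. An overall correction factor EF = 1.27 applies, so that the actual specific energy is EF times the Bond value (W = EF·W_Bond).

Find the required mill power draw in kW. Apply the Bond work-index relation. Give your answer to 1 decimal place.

W = 10 Wi (1/√P80 − 1/√F80)  [Bond]
W = 10·11.6·(1/√414 − 1/√21698) = 10·11.6·(0.042359) = 4.9136 kWh/t
W_actual = 1.27 × 4.9136 = 6.2403 kWh/t
Power = W × throughput = 6.2403 kWh/t × 1323.4 t/h = 8258.4 kW

P = 8258.4 kW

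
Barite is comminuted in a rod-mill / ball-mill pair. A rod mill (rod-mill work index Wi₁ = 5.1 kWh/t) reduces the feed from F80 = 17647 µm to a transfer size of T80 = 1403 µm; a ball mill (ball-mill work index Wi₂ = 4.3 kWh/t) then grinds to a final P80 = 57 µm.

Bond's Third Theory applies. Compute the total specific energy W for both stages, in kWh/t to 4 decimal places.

W = 5.5252 kWh/t

W = 10 Wi / √P80 − 10 Wi / √F80
Stage 1 (17647→1403 µm, Wi₁=5.1): W₁ = 10·5.1·(0.026698 − 0.007528) = 0.9777 kWh/t
Stage 2 (1403→57 µm, Wi₂=4.3): W₂ = 10·4.3·(0.132453 − 0.026698) = 4.5475 kWh/t
W = W₁ + W₂ = 0.9777 + 4.5475 = 5.5252 kWh/t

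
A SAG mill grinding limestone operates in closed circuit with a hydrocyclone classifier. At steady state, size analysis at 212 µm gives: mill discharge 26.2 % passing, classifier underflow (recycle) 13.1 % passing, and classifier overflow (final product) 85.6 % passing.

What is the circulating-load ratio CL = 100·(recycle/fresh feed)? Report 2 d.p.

CL = 453.44 %

Two-product formula at 212 µm:
d + r·d = r·u + o → r(d−u) = o−d
r = (85.6 − 26.2)/(26.2 − 13.1) = 59.4/13.1 = 4.5344
CL = 100·r = 453.44 %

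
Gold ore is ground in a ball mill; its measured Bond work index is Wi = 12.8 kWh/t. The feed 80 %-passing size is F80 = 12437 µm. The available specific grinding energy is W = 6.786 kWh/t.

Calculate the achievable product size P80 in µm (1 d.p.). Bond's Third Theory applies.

P80 = 260.3 µm

Bond: W = 10·Wi·(1/√P80 − 1/√F80)
⇒ 1/√P80 = W/(10 Wi) + 1/√F80
  = 6.7860/(10·12.8) + 1/√12437 = 0.053016 + 0.008967 = 0.061983
P80 = (1/0.061983)² = 16.1336² = 260.29 µm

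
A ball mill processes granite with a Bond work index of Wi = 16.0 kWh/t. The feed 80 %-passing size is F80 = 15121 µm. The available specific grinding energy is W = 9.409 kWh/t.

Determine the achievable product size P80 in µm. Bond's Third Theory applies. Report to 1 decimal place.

P80 = 223.2 µm

W = 10 Wi / √P80 − 10 Wi / √F80
P80^-0.5 = F80^-0.5 + W/(10 Wi)
  = 9.4090/(10·16.0) + 1/√15121 = 0.058806 + 0.008132 = 0.066938
P80 = (1/0.066938)² = 14.9391² = 223.18 µm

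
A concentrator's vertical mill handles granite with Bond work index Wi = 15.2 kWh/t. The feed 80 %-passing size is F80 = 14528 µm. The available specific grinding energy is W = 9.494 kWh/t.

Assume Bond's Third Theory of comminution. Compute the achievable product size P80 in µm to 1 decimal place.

W = 10·Wi·[P80^(−½) − F80^(−½)]
1/√P80 = 1/√F80 + W/(10·Wi)
  = 9.4940/(10·15.2) + 1/√14528 = 0.062461 + 0.008297 = 0.070757
P80 = (1/0.070757)² = 14.1329² = 199.74 µm

P80 = 199.7 µm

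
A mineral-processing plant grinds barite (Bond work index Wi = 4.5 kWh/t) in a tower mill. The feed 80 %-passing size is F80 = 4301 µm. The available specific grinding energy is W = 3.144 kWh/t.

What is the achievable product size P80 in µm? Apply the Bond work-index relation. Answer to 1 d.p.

P80 = 138.0 µm

W = 10·Wi·(P80^(-½) − F80^(-½))
⇒ 1/√P80 = W/(10 Wi) + 1/√F80
  = 3.1440/(10·4.5) + 1/√4301 = 0.069867 + 0.015248 = 0.085115
P80 = (1/0.085115)² = 11.7488² = 138.04 µm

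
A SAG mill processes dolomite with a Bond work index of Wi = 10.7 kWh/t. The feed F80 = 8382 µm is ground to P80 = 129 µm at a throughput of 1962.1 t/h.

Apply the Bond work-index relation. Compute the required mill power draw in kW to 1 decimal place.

W = 10·Wi·[P80^(−½) − F80^(−½)]
W = 10·10.7·(1/√129 − 1/√8382) = 10·10.7·(0.077122) = 8.2521 kWh/t
P = W·T = 8.2521·1962.1 = 16191.5 kW

P = 16191.5 kW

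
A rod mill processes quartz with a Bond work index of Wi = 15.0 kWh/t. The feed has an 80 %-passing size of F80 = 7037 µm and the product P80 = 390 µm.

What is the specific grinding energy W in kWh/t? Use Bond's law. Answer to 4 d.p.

W = 10 Wi (1/√P80 − 1/√F80)  [Bond]
1/√390 = 0.050637;  1/√7037 = 0.011921
W = 10·15.0·(0.050637 − 0.011921) = 5.8074 kWh/t

W = 5.8074 kWh/t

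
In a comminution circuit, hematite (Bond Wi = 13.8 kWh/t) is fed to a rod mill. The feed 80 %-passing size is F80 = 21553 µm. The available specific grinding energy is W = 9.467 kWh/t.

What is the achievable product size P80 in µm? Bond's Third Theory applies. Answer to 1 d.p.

W = 10·Wi·(P80^(-½) − F80^(-½))
P80^-0.5 = F80^-0.5 + W/(10 Wi)
  = 9.4670/(10·13.8) + 1/√21553 = 0.068601 + 0.006812 = 0.075413
P80 = (1/0.075413)² = 13.2603² = 175.84 µm

P80 = 175.8 µm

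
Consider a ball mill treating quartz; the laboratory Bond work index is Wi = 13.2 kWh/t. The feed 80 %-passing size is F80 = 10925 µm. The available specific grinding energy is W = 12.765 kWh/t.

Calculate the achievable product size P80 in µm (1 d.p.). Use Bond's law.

P80 = 88.5 µm

W = 10·Wi·(P80^(-½) − F80^(-½))
⇒ 1/√P80 = W/(10·Wi) + 1/√F80
  = 12.7650/(10·13.2) + 1/√10925 = 0.096705 + 0.009567 = 0.106272
P80 = (1/0.106272)² = 9.4098² = 88.54 µm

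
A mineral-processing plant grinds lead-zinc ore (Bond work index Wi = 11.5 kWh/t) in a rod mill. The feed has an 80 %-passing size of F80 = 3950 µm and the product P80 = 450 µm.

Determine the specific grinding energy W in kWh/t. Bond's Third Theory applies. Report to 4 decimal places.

W = 3.5914 kWh/t

W_Bond = 10·Wi·(1/√P₈₀ − 1/√F₈₀)
1/√450 = 0.047140;  1/√3950 = 0.015911
W = 10·11.5·(0.047140 − 0.015911) = 3.5914 kWh/t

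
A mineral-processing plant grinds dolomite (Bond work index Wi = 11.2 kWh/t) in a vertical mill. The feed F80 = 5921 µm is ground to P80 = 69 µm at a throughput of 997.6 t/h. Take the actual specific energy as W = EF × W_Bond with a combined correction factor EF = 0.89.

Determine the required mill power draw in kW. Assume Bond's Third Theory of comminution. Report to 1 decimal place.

P = 10679.0 kW

W = 10 Wi (1/√P80 − 1/√F80)  [Bond]
W = 10·11.2·(1/√69 − 1/√5921) = 10·11.2·(0.107390) = 12.0277 kWh/t
Apply correction: 12.0277 × 0.89 = 10.7046 kWh/t
P_mill = W·ṁ = 10.7046·997.6 = 10679.0 kW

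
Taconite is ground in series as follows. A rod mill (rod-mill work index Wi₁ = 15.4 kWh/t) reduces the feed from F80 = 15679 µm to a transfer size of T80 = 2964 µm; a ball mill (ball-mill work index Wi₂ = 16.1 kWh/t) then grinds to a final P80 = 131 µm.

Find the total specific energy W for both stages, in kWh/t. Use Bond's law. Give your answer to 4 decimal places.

W = 10·Wi·[P80^(−½) − F80^(−½)]
Stage 1 (15679→2964 µm, Wi₁=15.4): W₁ = 10·15.4·(0.018368 − 0.007986) = 1.5988 kWh/t
Stage 2 (2964→131 µm, Wi₂=16.1): W₂ = 10·16.1·(0.087370 − 0.018368) = 11.1094 kWh/t
W = W₁ + W₂ = 1.5988 + 11.1094 = 12.7082 kWh/t

W = 12.7082 kWh/t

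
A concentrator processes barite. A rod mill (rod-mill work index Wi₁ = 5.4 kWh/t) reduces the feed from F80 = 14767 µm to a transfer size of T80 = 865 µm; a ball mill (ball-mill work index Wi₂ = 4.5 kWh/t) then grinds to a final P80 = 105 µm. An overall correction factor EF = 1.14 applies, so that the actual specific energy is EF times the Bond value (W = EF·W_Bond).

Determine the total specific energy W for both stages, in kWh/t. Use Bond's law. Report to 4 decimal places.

W = 4.8486 kWh/t

W_Bond = 10·Wi·(1/√P₈₀ − 1/√F₈₀)
Stage 1 (14767→865 µm, Wi₁=5.4): W₁ = 10·5.4·(0.034001 − 0.008229) = 1.3917 kWh/t
Stage 2 (865→105 µm, Wi₂=4.5): W₂ = 10·4.5·(0.097590 − 0.034001) = 2.8615 kWh/t
W = W₁ + W₂ = 1.3917 + 2.8615 = 4.2532 kWh/t
Corrected W = EF·W_Bond = 1.14·4.2532 = 4.8486 kWh/t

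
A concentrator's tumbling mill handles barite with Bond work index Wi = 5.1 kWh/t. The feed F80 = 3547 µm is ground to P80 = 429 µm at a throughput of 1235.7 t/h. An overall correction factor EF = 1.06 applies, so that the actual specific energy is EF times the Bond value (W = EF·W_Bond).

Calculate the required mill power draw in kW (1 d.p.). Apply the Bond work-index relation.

W = 10 Wi (1/√P80 − 1/√F80)  [Bond]
W = 10·5.1·(1/√429 − 1/√3547) = 10·5.1·(0.031490) = 1.6060 kWh/t
With EF = 1.06: W = 1.6060·1.06 = 1.7023 kWh/t
P = W·T = 1.7023·1235.7 = 2103.6 kW

P = 2103.6 kW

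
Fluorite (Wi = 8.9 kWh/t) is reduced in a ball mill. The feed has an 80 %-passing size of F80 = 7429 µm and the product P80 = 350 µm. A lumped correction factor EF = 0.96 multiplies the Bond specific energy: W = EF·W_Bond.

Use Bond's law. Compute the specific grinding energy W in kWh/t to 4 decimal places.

W = 3.5757 kWh/t

W = 10 Wi (P80^-0.5 − F80^-0.5)
1/√350 = 0.053452;  1/√7429 = 0.011602
W = 10·8.9·(0.053452 − 0.011602) = 3.7247 kWh/t
Corrected W = EF·W_Bond = 0.96·3.7247 = 3.5757 kWh/t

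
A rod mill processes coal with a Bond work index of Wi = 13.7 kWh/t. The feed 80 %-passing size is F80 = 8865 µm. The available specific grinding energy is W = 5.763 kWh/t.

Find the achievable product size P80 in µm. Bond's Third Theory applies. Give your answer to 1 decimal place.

P80 = 360.2 µm

Bond: W = 10·Wi·(1/√P80 − 1/√F80)
P80^-0.5 = F80^-0.5 + W/(10 Wi)
  = 5.7630/(10·13.7) + 1/√8865 = 0.042066 + 0.010621 = 0.052687
P80 = (1/0.052687)² = 18.9802² = 360.25 µm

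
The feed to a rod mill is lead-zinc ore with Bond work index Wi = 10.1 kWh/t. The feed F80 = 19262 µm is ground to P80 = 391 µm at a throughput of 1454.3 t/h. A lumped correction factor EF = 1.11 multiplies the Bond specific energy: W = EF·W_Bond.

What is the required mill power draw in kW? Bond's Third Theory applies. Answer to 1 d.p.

P = 7070.6 kW

W = 10·Wi·[P80^(−½) − F80^(−½)]
W = 10·10.1·(1/√391 − 1/√19262) = 10·10.1·(0.043367) = 4.3801 kWh/t
W_actual = 1.11 × 4.3801 = 4.8619 kWh/t
P = W·T = 4.8619·1454.3 = 7070.6 kW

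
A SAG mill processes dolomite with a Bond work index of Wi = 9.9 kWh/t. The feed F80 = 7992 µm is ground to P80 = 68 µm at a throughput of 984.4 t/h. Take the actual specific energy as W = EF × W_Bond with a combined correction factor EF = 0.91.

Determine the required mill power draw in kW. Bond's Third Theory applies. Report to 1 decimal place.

P = 9762.6 kW

W = 10 Wi (P80^-0.5 − F80^-0.5)
W = 10·9.9·(1/√68 − 1/√7992) = 10·9.9·(0.110082) = 10.8981 kWh/t
Corrected W = EF·W_Bond = 0.91·10.8981 = 9.9173 kWh/t
Power = W × throughput = 9.9173 kWh/t × 984.4 t/h = 9762.6 kW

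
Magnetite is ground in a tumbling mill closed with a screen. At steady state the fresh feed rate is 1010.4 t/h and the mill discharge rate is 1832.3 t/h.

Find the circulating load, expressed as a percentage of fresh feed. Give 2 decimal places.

CL = 81.34 %

Discharge = new feed + return, hence
R = M − F = 1832.3 − 1010.4 = 821.9 t/h
CL = 100·R/F = 100·821.9/1010.4 = 81.34 %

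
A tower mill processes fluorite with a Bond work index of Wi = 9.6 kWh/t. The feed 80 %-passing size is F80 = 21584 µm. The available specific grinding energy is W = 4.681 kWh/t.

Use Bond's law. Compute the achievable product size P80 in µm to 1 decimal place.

Bond: W = 10·Wi·(1/√P80 − 1/√F80)
⇒ 1/√P80 = W/(10 Wi) + 1/√F80
  = 4.6810/(10·9.6) + 1/√21584 = 0.048760 + 0.006807 = 0.055567
P80 = (1/0.055567)² = 17.9963² = 323.87 µm

P80 = 323.9 µm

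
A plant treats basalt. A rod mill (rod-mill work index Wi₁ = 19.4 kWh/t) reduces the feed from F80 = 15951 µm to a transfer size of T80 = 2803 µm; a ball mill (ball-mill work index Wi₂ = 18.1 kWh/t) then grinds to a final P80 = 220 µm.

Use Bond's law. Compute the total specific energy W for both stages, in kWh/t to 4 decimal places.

W = 10·Wi·[P80^(−½) − F80^(−½)]
Stage 1 (15951→2803 µm, Wi₁=19.4): W₁ = 10·19.4·(0.018888 − 0.007918) = 2.1282 kWh/t
Stage 2 (2803→220 µm, Wi₂=18.1): W₂ = 10·18.1·(0.067420 − 0.018888) = 8.7843 kWh/t
W = W₁ + W₂ = 2.1282 + 8.7843 = 10.9125 kWh/t

W = 10.9125 kWh/t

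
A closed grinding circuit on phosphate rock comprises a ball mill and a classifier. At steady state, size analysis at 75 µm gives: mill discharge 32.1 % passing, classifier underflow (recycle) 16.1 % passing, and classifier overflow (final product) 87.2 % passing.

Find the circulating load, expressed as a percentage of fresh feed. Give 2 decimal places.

CL = 344.38 %

Let r = R/F. Size balance at 75 µm:
(1+r)·d = r·u + o ⇒ r = (o−d)/(d−u)
r = (87.2 − 32.1)/(32.1 − 16.1) = 55.1/16.0 = 3.4438
CL = 100·r = 344.38 %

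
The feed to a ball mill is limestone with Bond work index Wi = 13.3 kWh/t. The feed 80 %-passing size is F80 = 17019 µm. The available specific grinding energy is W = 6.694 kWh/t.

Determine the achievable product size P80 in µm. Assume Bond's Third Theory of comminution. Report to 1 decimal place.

P80 = 297.3 µm

W = 10 Wi / √P80 − 10 Wi / √F80
P80^(−½) = W/(10 Wi) + F80^(−½)
  = 6.6940/(10·13.3) + 1/√17019 = 0.050331 + 0.007665 = 0.057996
P80 = (1/0.057996)² = 17.2425² = 297.30 µm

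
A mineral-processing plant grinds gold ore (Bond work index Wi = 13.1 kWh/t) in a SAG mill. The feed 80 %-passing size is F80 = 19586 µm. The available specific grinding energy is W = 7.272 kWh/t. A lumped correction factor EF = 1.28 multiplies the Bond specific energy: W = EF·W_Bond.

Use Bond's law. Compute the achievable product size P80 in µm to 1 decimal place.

Bond:  W = 10 Wi (1/√P − 1/√F)
W_Bond = W / EF = 7.272 / 1.28 = 5.6813 kWh/t
P80^-0.5 = F80^-0.5 + W_Bond/(10 Wi)
  = 5.6813/(10·13.1) + 1/√19586 = 0.043368 + 0.007145 = 0.050514
P80 = (1/0.050514)² = 19.7966² = 391.91 µm

P80 = 391.9 µm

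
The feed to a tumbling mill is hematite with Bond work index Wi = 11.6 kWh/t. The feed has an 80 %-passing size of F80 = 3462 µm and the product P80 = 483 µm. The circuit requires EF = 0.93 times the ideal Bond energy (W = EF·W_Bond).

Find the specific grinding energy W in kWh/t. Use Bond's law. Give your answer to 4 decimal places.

Bond:  W = 10 Wi (1/√P − 1/√F)
1/√483 = 0.045502;  1/√3462 = 0.016996
W = 10·11.6·(0.045502 − 0.016996) = 3.3067 kWh/t
With EF = 0.93: W = 3.3067·0.93 = 3.0752 kWh/t

W = 3.0752 kWh/t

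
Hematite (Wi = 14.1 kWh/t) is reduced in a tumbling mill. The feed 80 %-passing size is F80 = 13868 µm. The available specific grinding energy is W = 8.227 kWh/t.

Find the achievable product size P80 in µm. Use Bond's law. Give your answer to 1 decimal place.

P80 = 223.8 µm

Bond:  W = 10 Wi (1/√P − 1/√F)
1/√P80 = 1/√F80 + W/(10·Wi)
  = 8.2270/(10·14.1) + 1/√13868 = 0.058348 + 0.008492 = 0.066839
P80 = (1/0.066839)² = 14.9613² = 223.84 µm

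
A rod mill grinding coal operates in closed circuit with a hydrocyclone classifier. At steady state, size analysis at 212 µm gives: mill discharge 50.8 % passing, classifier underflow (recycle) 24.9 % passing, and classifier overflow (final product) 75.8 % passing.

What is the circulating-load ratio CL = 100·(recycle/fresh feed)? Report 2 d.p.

CL = 96.53 %

Mass balance on the −212 µm fraction:
Fd + Rd = Ru + Fo ⇒ R/F = (o−d)/(d−u)
r = (75.8 − 50.8)/(50.8 − 24.9) = 25.0/25.9 = 0.9653
CL = 100·r = 96.53 %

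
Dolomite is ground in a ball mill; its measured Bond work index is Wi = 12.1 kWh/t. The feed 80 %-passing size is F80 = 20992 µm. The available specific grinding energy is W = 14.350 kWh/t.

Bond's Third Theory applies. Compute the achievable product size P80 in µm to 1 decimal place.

W = 10·Wi·(P80^(-½) − F80^(-½))
⇒ 1/√P80 = W/(10 Wi) + 1/√F80
  = 14.3500/(10·12.1) + 1/√20992 = 0.118595 + 0.006902 = 0.125497
P80 = (1/0.125497)² = 7.9683² = 63.49 µm

P80 = 63.5 µm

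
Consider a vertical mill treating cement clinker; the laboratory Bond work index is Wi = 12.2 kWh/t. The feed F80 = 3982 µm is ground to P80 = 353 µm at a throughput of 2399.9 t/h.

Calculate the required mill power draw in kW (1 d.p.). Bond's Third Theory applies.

W = 10 Wi (1/√P80 − 1/√F80)  [Bond]
W = 10·12.2·(1/√353 − 1/√3982) = 10·12.2·(0.037378) = 4.5601 kWh/t
P = W·T = 4.5601·2399.9 = 10943.7 kW

P = 10943.7 kW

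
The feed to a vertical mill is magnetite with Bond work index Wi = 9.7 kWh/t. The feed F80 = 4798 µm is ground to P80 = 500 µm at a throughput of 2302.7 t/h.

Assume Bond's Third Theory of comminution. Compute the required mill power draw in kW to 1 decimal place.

P = 6764.4 kW

W = 10 Wi (1/√P80 − 1/√F80)  [Bond]
W = 10·9.7·(1/√500 − 1/√4798) = 10·9.7·(0.030285) = 2.9376 kWh/t
P_mill = W·ṁ = 2.9376·2302.7 = 6764.4 kW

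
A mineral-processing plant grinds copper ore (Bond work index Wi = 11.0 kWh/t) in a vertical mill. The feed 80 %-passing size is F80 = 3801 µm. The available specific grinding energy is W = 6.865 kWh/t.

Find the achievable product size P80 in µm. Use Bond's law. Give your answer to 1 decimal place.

Bond: W = 10·Wi·(1/√P80 − 1/√F80)
⇒ 1/√P80 = W/(10 Wi) + 1/√F80
  = 6.8650/(10·11.0) + 1/√3801 = 0.062409 + 0.016220 = 0.078629
P80 = (1/0.078629)² = 12.7179² = 161.75 µm

P80 = 161.7 µm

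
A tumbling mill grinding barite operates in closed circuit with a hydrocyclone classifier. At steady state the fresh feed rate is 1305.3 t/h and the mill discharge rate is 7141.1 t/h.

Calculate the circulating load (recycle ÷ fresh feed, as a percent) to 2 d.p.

CL = 447.08 %

M = F + R at steady state, so:
R = M − F = 7141.1 − 1305.3 = 5835.8 t/h
CL = 100·R/F = 100·5835.8/1305.3 = 447.08 %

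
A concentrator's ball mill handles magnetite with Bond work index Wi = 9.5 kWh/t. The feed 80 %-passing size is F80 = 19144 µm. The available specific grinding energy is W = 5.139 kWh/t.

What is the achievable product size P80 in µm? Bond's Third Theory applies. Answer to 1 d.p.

W = 10 Wi / √P80 − 10 Wi / √F80
P80^-0.5 = F80^-0.5 + W/(10 Wi)
  = 5.1390/(10·9.5) + 1/√19144 = 0.054095 + 0.007227 = 0.061322
P80 = (1/0.061322)² = 16.3073² = 265.93 µm

P80 = 265.9 µm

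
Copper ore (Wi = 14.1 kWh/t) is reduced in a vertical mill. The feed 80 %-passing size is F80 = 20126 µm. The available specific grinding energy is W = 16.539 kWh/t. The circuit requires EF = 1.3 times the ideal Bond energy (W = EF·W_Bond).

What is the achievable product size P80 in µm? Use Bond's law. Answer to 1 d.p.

W = 10 Wi / √P80 − 10 Wi / √F80
W_Bond = W / EF = 16.539 / 1.3 = 12.7223 kWh/t
⇒ 1/√P80 = W_Bond/(10 Wi) + 1/√F80
  = 12.7223/(10·14.1) + 1/√20126 = 0.090229 + 0.007049 = 0.097278
P80 = (1/0.097278)² = 10.2798² = 105.67 µm

P80 = 105.7 µm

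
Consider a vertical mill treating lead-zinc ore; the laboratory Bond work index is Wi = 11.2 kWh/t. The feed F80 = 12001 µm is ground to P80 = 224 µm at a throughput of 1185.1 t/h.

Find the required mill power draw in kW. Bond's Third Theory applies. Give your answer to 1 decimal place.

P = 7656.9 kW

W_Bond = 10·Wi·(1/√P₈₀ − 1/√F₈₀)
W = 10·11.2·(1/√224 − 1/√12001) = 10·11.2·(0.057687) = 6.4609 kWh/t
Power = W × throughput = 6.4609 kWh/t × 1185.1 t/h = 7656.9 kW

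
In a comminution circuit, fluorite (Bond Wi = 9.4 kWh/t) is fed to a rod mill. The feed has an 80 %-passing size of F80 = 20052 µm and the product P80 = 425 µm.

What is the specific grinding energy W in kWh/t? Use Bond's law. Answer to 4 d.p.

W_Bond = 10·Wi·(1/√P₈₀ − 1/√F₈₀)
1/√425 = 0.048507;  1/√20052 = 0.007062
W = 10·9.4·(0.048507 − 0.007062) = 3.8959 kWh/t

W = 3.8959 kWh/t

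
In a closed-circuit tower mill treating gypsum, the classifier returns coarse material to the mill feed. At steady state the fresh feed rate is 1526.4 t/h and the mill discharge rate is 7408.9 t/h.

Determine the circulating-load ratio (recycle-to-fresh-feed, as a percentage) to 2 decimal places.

Mill node: discharge = fresh + recycle.
R = M − F = 7408.9 − 1526.4 = 5882.5 t/h
CL = 100·R/F = 100·5882.5/1526.4 = 385.38 %

CL = 385.38 %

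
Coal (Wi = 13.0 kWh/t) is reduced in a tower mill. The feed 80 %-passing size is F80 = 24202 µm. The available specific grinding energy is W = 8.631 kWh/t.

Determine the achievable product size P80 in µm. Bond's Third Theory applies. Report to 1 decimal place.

W = 10 Wi (1/√P80 − 1/√F80)  [Bond]
P80^-0.5 = F80^-0.5 + W/(10 Wi)
  = 8.6310/(10·13.0) + 1/√24202 = 0.066392 + 0.006428 = 0.072820
P80 = (1/0.072820)² = 13.7324² = 188.58 µm

P80 = 188.6 µm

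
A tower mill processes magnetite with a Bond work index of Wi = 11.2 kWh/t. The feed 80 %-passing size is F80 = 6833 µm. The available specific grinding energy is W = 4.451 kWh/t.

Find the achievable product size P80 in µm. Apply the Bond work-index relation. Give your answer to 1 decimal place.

P80 = 372.1 µm

W = 10 Wi (1/√P80 − 1/√F80)  [Bond]
⇒ 1/√P80 = W/(10·Wi) + 1/√F80
  = 4.4510/(10·11.2) + 1/√6833 = 0.039741 + 0.012097 = 0.051839
P80 = (1/0.051839)² = 19.2907² = 372.13 µm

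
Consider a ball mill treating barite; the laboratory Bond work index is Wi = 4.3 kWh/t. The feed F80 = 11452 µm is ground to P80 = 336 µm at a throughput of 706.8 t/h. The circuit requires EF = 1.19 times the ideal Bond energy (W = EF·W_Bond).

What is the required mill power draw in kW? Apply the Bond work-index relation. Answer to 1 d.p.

P = 1635.1 kW

W = 10 Wi (P80^-0.5 − F80^-0.5)
W = 10·4.3·(1/√336 − 1/√11452) = 10·4.3·(0.045210) = 1.9440 kWh/t
Corrected W = EF·W_Bond = 1.19·1.9440 = 2.3134 kWh/t
P_mill = W·ṁ = 2.3134·706.8 = 1635.1 kW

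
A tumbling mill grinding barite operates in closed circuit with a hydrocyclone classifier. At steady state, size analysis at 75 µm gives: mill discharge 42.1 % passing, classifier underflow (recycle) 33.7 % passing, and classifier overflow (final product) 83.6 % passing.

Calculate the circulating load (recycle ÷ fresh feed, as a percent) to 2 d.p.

CL = 494.05 %

Balance %-passing 75 µm (r = R/F):
d + r·d = r·u + o → r(d−u) = o−d
r = (83.6 − 42.1)/(42.1 − 33.7) = 41.5/8.4 = 4.9405
CL = 100·r = 494.05 %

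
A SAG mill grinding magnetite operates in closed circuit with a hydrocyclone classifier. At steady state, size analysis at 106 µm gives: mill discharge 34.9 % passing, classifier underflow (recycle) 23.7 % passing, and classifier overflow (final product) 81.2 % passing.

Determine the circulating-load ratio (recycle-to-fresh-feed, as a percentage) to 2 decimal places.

Classifier node, passing 106 µm:
r = (o − d)/(d − u)
r = (81.2 − 34.9)/(34.9 − 23.7) = 46.3/11.2 = 4.1339
CL = 100·r = 413.39 %

CL = 413.39 %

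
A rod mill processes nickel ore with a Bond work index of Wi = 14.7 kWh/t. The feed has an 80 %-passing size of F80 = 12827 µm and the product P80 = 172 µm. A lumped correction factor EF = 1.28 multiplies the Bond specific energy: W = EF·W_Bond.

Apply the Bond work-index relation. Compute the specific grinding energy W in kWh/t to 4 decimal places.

W = 10·Wi·(P80^(-½) − F80^(-½))
1/√172 = 0.076249;  1/√12827 = 0.008830
W = 10·14.7·(0.076249 − 0.008830) = 9.9107 kWh/t
Corrected W = EF·W_Bond = 1.28·9.9107 = 12.6857 kWh/t

W = 12.6857 kWh/t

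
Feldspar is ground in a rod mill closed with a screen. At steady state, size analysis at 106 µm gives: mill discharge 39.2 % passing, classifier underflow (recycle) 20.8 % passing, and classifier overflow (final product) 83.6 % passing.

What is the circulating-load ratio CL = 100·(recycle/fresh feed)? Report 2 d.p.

Let r = R/F. Size balance at 106 µm:
(1+r)·d = r·u + o ⇒ r = (o−d)/(d−u)
r = (83.6 − 39.2)/(39.2 − 20.8) = 44.4/18.4 = 2.4130
CL = 100·r = 241.30 %

CL = 241.30 %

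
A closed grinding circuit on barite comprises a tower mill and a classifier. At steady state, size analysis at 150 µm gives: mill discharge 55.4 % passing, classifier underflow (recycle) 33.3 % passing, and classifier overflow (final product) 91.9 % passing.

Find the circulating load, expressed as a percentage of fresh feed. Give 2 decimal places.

CL = 165.16 %

Balance %-passing 150 µm (r = R/F):
(1+r)d = ru + o → r = (o−d)/(d−u)
r = (91.9 − 55.4)/(55.4 − 33.3) = 36.5/22.1 = 1.6516
CL = 100·r = 165.16 %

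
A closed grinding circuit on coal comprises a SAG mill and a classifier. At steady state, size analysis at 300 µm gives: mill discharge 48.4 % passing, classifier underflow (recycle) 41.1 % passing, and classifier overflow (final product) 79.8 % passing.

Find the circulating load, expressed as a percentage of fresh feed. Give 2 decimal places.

CL = 430.14 %

Let r = R/F. Size balance at 300 µm:
d + r·d = r·u + o → r(d−u) = o−d
r = (79.8 − 48.4)/(48.4 − 41.1) = 31.4/7.3 = 4.3014
CL = 100·r = 430.14 %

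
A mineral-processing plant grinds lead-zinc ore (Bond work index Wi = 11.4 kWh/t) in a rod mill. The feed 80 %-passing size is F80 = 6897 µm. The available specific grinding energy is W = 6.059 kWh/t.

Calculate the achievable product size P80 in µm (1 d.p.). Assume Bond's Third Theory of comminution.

P80 = 235.3 µm

W_Bond = 10·Wi·(1/√P₈₀ − 1/√F₈₀)
1/√P80 = 1/√F80 + W/(10·Wi)
  = 6.0590/(10·11.4) + 1/√6897 = 0.053149 + 0.012041 = 0.065190
P80 = (1/0.065190)² = 15.3397² = 235.31 µm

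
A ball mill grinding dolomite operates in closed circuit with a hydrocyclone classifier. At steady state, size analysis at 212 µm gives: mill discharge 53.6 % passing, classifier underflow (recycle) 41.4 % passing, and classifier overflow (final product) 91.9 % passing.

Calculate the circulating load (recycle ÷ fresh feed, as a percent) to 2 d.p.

CL = 313.93 %

Two-product formula at 212 µm:
r = (o − d)/(d − u)
r = (91.9 − 53.6)/(53.6 − 41.4) = 38.3/12.2 = 3.1393
CL = 100·r = 313.93 %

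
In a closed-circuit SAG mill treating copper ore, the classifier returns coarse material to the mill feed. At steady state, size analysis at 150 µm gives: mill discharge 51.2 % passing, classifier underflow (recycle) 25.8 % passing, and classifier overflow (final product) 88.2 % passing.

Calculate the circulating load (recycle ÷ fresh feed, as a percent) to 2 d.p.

CL = 145.67 %

Classifier node, passing 150 µm:
r = (o − d)/(d − u)
r = (88.2 − 51.2)/(51.2 − 25.8) = 37.0/25.4 = 1.4567
CL = 100·r = 145.67 %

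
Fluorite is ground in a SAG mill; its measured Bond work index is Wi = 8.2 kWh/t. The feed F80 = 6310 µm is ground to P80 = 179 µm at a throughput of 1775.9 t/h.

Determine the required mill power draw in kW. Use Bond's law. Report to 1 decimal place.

P = 9051.2 kW

W = 10 Wi (1/√P80 − 1/√F80)  [Bond]
W = 10·8.2·(1/√179 − 1/√6310) = 10·8.2·(0.062155) = 5.0967 kWh/t
Mill draw = 5.0967 × 1775.9 = 9051.2 kW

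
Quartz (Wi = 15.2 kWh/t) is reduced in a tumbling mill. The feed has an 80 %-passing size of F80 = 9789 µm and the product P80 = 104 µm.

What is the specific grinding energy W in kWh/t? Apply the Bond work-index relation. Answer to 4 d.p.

W = 10 Wi (1/√P80 − 1/√F80)  [Bond]
1/√104 = 0.098058;  1/√9789 = 0.010107
W = 10·15.2·(0.098058 − 0.010107) = 13.3685 kWh/t

W = 13.3685 kWh/t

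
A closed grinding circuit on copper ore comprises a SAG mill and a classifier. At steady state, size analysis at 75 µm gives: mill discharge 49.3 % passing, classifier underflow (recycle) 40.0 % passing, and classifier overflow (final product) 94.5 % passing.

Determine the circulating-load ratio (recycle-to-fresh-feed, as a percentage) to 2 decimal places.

CL = 486.02 %

Balance %-passing 75 µm (r = R/F):
r = (o − d)/(d − u)
r = (94.5 − 49.3)/(49.3 − 40.0) = 45.2/9.3 = 4.8602
CL = 100·r = 486.02 %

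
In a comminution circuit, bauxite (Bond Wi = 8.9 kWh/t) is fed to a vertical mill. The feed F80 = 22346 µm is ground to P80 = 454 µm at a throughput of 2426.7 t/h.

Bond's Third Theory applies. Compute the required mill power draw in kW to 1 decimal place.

P = 8691.5 kW

W = 10·Wi·[P80^(−½) − F80^(−½)]
W = 10·8.9·(1/√454 − 1/√22346) = 10·8.9·(0.040243) = 3.5816 kWh/t
P_mill = W·ṁ = 3.5816·2426.7 = 8691.5 kW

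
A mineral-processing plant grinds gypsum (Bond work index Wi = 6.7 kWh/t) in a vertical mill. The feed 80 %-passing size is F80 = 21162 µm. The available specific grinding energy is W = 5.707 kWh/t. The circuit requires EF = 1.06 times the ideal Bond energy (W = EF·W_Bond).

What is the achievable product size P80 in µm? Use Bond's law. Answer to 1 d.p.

P80 = 131.4 µm

W = 10·Wi·[P80^(−½) − F80^(−½)]
W_Bond = W / EF = 5.707 / 1.06 = 5.3840 kWh/t
⇒ 1/√P80 = W_Bond/(10 Wi) + 1/√F80
  = 5.3840/(10·6.7) + 1/√21162 = 0.080358 + 0.006874 = 0.087232
P80 = (1/0.087232)² = 11.4637² = 131.42 µm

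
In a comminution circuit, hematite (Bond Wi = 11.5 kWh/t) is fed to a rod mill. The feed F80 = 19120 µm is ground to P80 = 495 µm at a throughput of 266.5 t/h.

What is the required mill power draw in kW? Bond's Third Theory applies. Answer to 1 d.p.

W = 10 Wi / √P80 − 10 Wi / √F80
W = 10·11.5·(1/√495 − 1/√19120) = 10·11.5·(0.037715) = 4.3372 kWh/t
Power = W × throughput = 4.3372 kWh/t × 266.5 t/h = 1155.9 kW

P = 1155.9 kW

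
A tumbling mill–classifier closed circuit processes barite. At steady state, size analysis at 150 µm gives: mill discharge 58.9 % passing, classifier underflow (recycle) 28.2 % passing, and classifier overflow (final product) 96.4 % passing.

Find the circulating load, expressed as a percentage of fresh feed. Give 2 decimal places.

CL = 122.15 %

Classifier node, passing 150 µm:
Fd + Rd = Ru + Fo ⇒ R/F = (o−d)/(d−u)
r = (96.4 − 58.9)/(58.9 − 28.2) = 37.5/30.7 = 1.2215
CL = 100·r = 122.15 %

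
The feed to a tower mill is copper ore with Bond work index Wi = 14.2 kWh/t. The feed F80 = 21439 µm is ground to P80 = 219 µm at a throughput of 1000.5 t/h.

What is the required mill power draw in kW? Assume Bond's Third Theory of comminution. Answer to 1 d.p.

P = 8630.0 kW

W = 10 Wi (P80^-0.5 − F80^-0.5)
W = 10·14.2·(1/√219 − 1/√21439) = 10·14.2·(0.060744) = 8.6257 kWh/t
P_mill = W·ṁ = 8.6257·1000.5 = 8630.0 kW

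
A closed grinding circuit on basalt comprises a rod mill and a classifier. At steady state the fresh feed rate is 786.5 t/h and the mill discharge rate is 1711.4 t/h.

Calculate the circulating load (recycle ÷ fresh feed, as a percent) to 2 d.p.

Discharge = new feed + return, hence
R = M − F = 1711.4 − 786.5 = 924.9 t/h
CL = 100·R/F = 100·924.9/786.5 = 117.60 %

CL = 117.60 %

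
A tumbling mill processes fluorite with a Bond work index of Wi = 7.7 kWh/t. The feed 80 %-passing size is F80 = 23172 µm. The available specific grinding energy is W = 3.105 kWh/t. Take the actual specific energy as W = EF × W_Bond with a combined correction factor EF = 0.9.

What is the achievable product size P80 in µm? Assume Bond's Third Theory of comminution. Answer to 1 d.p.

P80 = 378.9 µm

W = 10 Wi (1/√P80 − 1/√F80)  [Bond]
W_Bond = W / EF = 3.105 / 0.9 = 3.4500 kWh/t
P80^(−½) = W_Bond/(10 Wi) + F80^(−½)
  = 3.4500/(10·7.7) + 1/√23172 = 0.044805 + 0.006569 = 0.051374
P80 = (1/0.051374)² = 19.4649² = 378.88 µm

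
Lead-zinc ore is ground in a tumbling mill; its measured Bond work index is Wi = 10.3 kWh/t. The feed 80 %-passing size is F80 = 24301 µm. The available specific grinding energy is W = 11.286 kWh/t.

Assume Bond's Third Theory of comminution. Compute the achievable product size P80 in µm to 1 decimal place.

P80 = 74.3 µm

W = 10·Wi·(P80^(-½) − F80^(-½))
P80^-0.5 = F80^-0.5 + W/(10 Wi)
  = 11.2860/(10·10.3) + 1/√24301 = 0.109573 + 0.006415 = 0.115988
P80 = (1/0.115988)² = 8.6216² = 74.33 µm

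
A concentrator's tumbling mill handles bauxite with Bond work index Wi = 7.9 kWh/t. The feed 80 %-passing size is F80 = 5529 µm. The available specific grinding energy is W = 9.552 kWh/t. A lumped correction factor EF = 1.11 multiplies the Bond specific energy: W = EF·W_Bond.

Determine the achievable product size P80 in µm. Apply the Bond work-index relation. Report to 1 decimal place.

P80 = 66.8 µm

Bond: W = 10·Wi·(1/√P80 − 1/√F80)
W_Bond = W / EF = 9.552 / 1.11 = 8.6054 kWh/t
1/√P80 = 1/√F80 + W_Bond/(10·Wi)
  = 8.6054/(10·7.9) + 1/√5529 = 0.108929 + 0.013449 = 0.122378
P80 = (1/0.122378)² = 8.1714² = 66.77 µm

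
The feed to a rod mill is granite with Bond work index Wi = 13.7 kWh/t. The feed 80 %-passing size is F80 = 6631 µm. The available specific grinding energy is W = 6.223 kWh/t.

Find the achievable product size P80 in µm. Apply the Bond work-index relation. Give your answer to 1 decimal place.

W = 10 Wi / √P80 − 10 Wi / √F80
P80^-0.5 = F80^-0.5 + W/(10 Wi)
  = 6.2230/(10·13.7) + 1/√6631 = 0.045423 + 0.012280 = 0.057704
P80 = (1/0.057704)² = 17.3299² = 300.33 µm

P80 = 300.3 µm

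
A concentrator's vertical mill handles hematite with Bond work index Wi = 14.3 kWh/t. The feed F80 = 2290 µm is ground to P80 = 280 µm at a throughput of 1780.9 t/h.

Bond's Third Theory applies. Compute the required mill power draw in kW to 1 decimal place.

W = 10 Wi (P80^-0.5 − F80^-0.5)
W = 10·14.3·(1/√280 − 1/√2290) = 10·14.3·(0.038865) = 5.5576 kWh/t
P = W·T = 5.5576·1780.9 = 9897.6 kW

P = 9897.6 kW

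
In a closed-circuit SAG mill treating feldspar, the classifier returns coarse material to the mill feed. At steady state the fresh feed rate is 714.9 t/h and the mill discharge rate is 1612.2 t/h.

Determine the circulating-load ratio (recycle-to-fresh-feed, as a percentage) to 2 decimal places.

CL = 125.51 %

Discharge = new feed + return, hence
R = M − F = 1612.2 − 714.9 = 897.3 t/h
CL = 100·R/F = 100·897.3/714.9 = 125.51 %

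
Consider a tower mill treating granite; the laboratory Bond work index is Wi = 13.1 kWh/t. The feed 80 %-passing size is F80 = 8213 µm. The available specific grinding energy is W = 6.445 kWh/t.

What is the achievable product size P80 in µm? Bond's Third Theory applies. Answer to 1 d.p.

P80 = 275.6 µm

W = 10 Wi (P80^-0.5 − F80^-0.5)
P80^-0.5 = F80^-0.5 + W/(10 Wi)
  = 6.4450/(10·13.1) + 1/√8213 = 0.049198 + 0.011034 = 0.060233
P80 = (1/0.060233)² = 16.6022² = 275.63 µm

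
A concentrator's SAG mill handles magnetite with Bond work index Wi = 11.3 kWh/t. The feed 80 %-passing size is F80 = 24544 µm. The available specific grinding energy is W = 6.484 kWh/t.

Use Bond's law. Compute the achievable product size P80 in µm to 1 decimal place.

P80 = 246.0 µm

W = 10·Wi·(P80^(-½) − F80^(-½))
P80^-0.5 = F80^-0.5 + W/(10 Wi)
  = 6.4840/(10·11.3) + 1/√24544 = 0.057381 + 0.006383 = 0.063764
P80 = (1/0.063764)² = 15.6829² = 245.95 µm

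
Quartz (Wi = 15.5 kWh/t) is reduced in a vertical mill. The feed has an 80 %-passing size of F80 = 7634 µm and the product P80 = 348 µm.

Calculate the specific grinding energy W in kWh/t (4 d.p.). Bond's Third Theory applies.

W = 6.5349 kWh/t

W = 10·Wi·[P80^(−½) − F80^(−½)]
1/√348 = 0.053606;  1/√7634 = 0.011445
W = 10·15.5·(0.053606 − 0.011445) = 6.5349 kWh/t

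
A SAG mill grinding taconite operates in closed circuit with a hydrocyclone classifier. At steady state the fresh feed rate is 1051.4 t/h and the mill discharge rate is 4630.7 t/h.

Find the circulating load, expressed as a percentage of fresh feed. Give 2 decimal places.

M = F + R at steady state, so:
R = M − F = 4630.7 − 1051.4 = 3579.3 t/h
CL = 100·R/F = 100·3579.3/1051.4 = 340.43 %

CL = 340.43 %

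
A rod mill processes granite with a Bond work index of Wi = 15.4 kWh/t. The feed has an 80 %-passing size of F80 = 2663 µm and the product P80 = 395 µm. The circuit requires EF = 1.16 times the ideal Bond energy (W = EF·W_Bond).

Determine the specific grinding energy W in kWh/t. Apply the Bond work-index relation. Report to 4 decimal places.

W_Bond = 10·Wi·(1/√P₈₀ − 1/√F₈₀)
1/√395 = 0.050315;  1/√2663 = 0.019378
W = 10·15.4·(0.050315 − 0.019378) = 4.7643 kWh/t
With EF = 1.16: W = 4.7643·1.16 = 5.5266 kWh/t

W = 5.5266 kWh/t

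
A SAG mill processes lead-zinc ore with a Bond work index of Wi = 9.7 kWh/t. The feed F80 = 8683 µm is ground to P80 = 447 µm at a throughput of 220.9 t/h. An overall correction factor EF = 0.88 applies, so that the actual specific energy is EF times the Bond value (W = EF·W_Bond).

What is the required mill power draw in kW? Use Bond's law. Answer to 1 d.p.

P = 689.5 kW

W_Bond = 10·Wi·(1/√P₈₀ − 1/√F₈₀)
W = 10·9.7·(1/√447 − 1/√8683) = 10·9.7·(0.036567) = 3.5470 kWh/t
Apply correction: 3.5470 × 0.88 = 3.1213 kWh/t
P = W·T = 3.1213·220.9 = 689.5 kW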